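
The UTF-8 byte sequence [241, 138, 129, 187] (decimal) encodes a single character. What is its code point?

U+4A07B

Leading byte 0xF1 = 11110001 matches 11110xxx → 4-byte sequence.
Byte 1: 0xF1 = 11110001, payload 001 (3 bits).
Byte 2: 0x8A = 10001010 (10xxxxxx ✓), payload 001010.
Byte 3: 0x81 = 10000001 (10xxxxxx ✓), payload 000001.
Byte 4: 0xBB = 10111011 (10xxxxxx ✓), payload 111011.
Concatenate: 001001010000001111011 = 0x4A07B (21 bits → U+4A07B).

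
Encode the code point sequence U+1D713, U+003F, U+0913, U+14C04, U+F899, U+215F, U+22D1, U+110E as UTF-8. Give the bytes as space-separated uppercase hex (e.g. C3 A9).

F0 9D 9C 93 3F E0 A4 93 F0 94 B0 84 EF A2 99 E2 85 9F E2 8B 91 E1 84 8E

U+1D713: 4-byte form → F0 9D 9C 93.
U+003F: 1-byte form → 3F.
U+0913: 3-byte form → E0 A4 93.
U+14C04: 4-byte form → F0 94 B0 84.
U+F899: 3-byte form → EF A2 99.
U+215F: 3-byte form → E2 85 9F.
U+22D1: 3-byte form → E2 8B 91.
U+110E: 3-byte form → E1 84 8E.
Concatenated (24 bytes): F0 9D 9C 93 3F E0 A4 93 F0 94 B0 84 EF A2 99 E2 85 9F E2 8B 91 E1 84 8E.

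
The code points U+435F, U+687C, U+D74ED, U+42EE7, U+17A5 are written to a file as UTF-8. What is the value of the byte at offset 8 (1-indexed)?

0x97

1-indexed offset 8 is 0-indexed offset 7.
U+435F → 3-byte form E4 8D 9F at offsets 0–2.
U+687C → 3-byte form E6 A1 BC at offsets 3–5.
U+D74ED → 4-byte form F3 97 93 AD at offsets 6–9.
Offset 7 falls in char 3's range; it's byte 2 of F3 97 93 AD = 0x97.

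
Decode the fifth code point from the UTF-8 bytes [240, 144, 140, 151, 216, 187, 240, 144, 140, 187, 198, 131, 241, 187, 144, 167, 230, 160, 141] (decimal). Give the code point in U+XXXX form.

U+7B427

Offset 0: leading byte 0xF0 = 11110000 → 4-byte char #1 = F0 90 8C 97.
Offset 4: leading byte 0xD8 = 11011000 → 2-byte char #2 = D8 BB.
Offset 6: leading byte 0xF0 = 11110000 → 4-byte char #3 = F0 90 8C BB.
Offset 10: leading byte 0xC6 = 11000110 → 2-byte char #4 = C6 83.
Offset 12: leading byte 0xF1 = 11110001 → 4-byte char #5 = F1 BB 90 A7.
Leading byte 0xF1 = 11110001 matches 11110xxx → 4-byte sequence.
Byte 1: 0xF1 = 11110001, payload 001 (3 bits).
Byte 2: 0xBB = 10111011 (10xxxxxx ✓), payload 111011.
Byte 3: 0x90 = 10010000 (10xxxxxx ✓), payload 010000.
Byte 4: 0xA7 = 10100111 (10xxxxxx ✓), payload 100111.
Concatenate: 001111011010000100111 = 0x7B427 (21 bits → U+7B427).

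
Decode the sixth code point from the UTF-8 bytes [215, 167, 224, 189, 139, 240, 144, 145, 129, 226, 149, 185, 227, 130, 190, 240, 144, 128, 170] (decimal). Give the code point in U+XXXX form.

Offset 0: leading byte 0xD7 = 11010111 → 2-byte char #1 = D7 A7.
Offset 2: leading byte 0xE0 = 11100000 → 3-byte char #2 = E0 BD 8B.
Offset 5: leading byte 0xF0 = 11110000 → 4-byte char #3 = F0 90 91 81.
Offset 9: leading byte 0xE2 = 11100010 → 3-byte char #4 = E2 95 B9.
Offset 12: leading byte 0xE3 = 11100011 → 3-byte char #5 = E3 82 BE.
Offset 15: leading byte 0xF0 = 11110000 → 4-byte char #6 = F0 90 80 AA.
Leading byte 0xF0 = 11110000 matches 11110xxx → 4-byte sequence.
Byte 1: 0xF0 = 11110000, payload 000 (3 bits).
Byte 2: 0x90 = 10010000 (10xxxxxx ✓), payload 010000.
Byte 3: 0x80 = 10000000 (10xxxxxx ✓), payload 000000.
Byte 4: 0xAA = 10101010 (10xxxxxx ✓), payload 101010.
Concatenate: 000010000000000101010 = 0x1002A (21 bits → U+1002A).

U+1002A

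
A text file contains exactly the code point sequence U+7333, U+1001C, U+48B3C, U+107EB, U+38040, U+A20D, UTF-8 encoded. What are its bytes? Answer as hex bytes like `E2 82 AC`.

E7 8C B3 F0 90 80 9C F1 88 AC BC F0 90 9F AB F0 B8 81 80 EA 88 8D

U+7333: 3-byte form → E7 8C B3.
U+1001C: 4-byte form → F0 90 80 9C.
U+48B3C: 4-byte form → F1 88 AC BC.
U+107EB: 4-byte form → F0 90 9F AB.
U+38040: 4-byte form → F0 B8 81 80.
U+A20D: 3-byte form → EA 88 8D.
Concatenated (22 bytes): E7 8C B3 F0 90 80 9C F1 88 AC BC F0 90 9F AB F0 B8 81 80 EA 88 8D.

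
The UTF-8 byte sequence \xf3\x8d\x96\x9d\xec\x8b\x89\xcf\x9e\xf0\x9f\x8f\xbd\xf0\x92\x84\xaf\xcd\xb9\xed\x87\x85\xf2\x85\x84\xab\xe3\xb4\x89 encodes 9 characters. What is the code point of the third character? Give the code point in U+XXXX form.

U+03DE

Offset 0: leading byte 0xF3 = 11110011 → 4-byte char #1 = F3 8D 96 9D.
Offset 4: leading byte 0xEC = 11101100 → 3-byte char #2 = EC 8B 89.
Offset 7: leading byte 0xCF = 11001111 → 2-byte char #3 = CF 9E.
Leading byte 0xCF = 11001111 matches 110xxxxx → 2-byte sequence.
Byte 1: 0xCF = 11001111, payload 01111 (5 bits).
Byte 2: 0x9E = 10011110 (10xxxxxx ✓), payload 011110.
Concatenate: 01111011110 = 0x3DE (11 bits → U+03DE).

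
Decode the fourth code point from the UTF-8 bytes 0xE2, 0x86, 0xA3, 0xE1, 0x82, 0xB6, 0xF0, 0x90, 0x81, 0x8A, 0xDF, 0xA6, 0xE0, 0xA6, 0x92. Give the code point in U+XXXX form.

U+07E6

Offset 0: leading byte 0xE2 = 11100010 → 3-byte char #1 = E2 86 A3.
Offset 3: leading byte 0xE1 = 11100001 → 3-byte char #2 = E1 82 B6.
Offset 6: leading byte 0xF0 = 11110000 → 4-byte char #3 = F0 90 81 8A.
Offset 10: leading byte 0xDF = 11011111 → 2-byte char #4 = DF A6.
Leading byte 0xDF = 11011111 matches 110xxxxx → 2-byte sequence.
Byte 1: 0xDF = 11011111, payload 11111 (5 bits).
Byte 2: 0xA6 = 10100110 (10xxxxxx ✓), payload 100110.
Concatenate: 11111100110 = 0x7E6 (11 bits → U+07E6).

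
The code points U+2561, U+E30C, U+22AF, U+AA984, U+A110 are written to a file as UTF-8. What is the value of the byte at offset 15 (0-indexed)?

U+2561 → 3-byte form E2 95 A1 at offsets 0–2.
U+E30C → 3-byte form EE 8C 8C at offsets 3–5.
U+22AF → 3-byte form E2 8A AF at offsets 6–8.
U+AA984 → 4-byte form F2 AA A6 84 at offsets 9–12.
U+A110 → 3-byte form EA 84 90 at offsets 13–15.
Offset 15 falls in char 5's range; it's byte 3 of EA 84 90 = 0x90.

0x90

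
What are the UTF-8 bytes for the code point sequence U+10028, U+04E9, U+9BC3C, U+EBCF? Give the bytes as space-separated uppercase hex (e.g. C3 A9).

U+10028: 4-byte form → F0 90 80 A8.
U+04E9: 2-byte form → D3 A9.
U+9BC3C: 4-byte form → F2 9B B0 BC.
U+EBCF: 3-byte form → EE AF 8F.
Concatenated (13 bytes): F0 90 80 A8 D3 A9 F2 9B B0 BC EE AF 8F.

F0 90 80 A8 D3 A9 F2 9B B0 BC EE AF 8F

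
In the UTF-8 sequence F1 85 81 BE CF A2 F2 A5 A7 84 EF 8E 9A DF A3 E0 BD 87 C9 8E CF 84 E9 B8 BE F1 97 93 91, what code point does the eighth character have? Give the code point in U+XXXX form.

Offset 0: leading byte 0xF1 = 11110001 → 4-byte char #1 = F1 85 81 BE.
Offset 4: leading byte 0xCF = 11001111 → 2-byte char #2 = CF A2.
Offset 6: leading byte 0xF2 = 11110010 → 4-byte char #3 = F2 A5 A7 84.
Offset 10: leading byte 0xEF = 11101111 → 3-byte char #4 = EF 8E 9A.
Offset 13: leading byte 0xDF = 11011111 → 2-byte char #5 = DF A3.
Offset 15: leading byte 0xE0 = 11100000 → 3-byte char #6 = E0 BD 87.
Offset 18: leading byte 0xC9 = 11001001 → 2-byte char #7 = C9 8E.
Offset 20: leading byte 0xCF = 11001111 → 2-byte char #8 = CF 84.
Leading byte 0xCF = 11001111 matches 110xxxxx → 2-byte sequence.
Byte 1: 0xCF = 11001111, payload 01111 (5 bits).
Byte 2: 0x84 = 10000100 (10xxxxxx ✓), payload 000100.
Concatenate: 01111000100 = 0x3C4 (11 bits → U+03C4).

U+03C4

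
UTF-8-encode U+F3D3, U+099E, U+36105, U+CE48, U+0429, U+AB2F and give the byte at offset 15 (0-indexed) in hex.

0xEA

U+F3D3 → 3-byte form EF 8F 93 at offsets 0–2.
U+099E → 3-byte form E0 A6 9E at offsets 3–5.
U+36105 → 4-byte form F0 B6 84 85 at offsets 6–9.
U+CE48 → 3-byte form EC B9 88 at offsets 10–12.
U+0429 → 2-byte form D0 A9 at offsets 13–14.
U+AB2F → 3-byte form EA AC AF at offsets 15–17.
Offset 15 falls in char 6's range; it's byte 1 of EA AC AF = 0xEA.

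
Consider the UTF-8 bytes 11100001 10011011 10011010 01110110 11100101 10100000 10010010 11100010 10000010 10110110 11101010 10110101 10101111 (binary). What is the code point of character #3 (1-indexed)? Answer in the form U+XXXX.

U+5812

Offset 0: leading byte 0xE1 = 11100001 → 3-byte char #1 = E1 9B 9A.
Offset 3: leading byte 0x76 = 01110110 → 1-byte char #2 = 76.
Offset 4: leading byte 0xE5 = 11100101 → 3-byte char #3 = E5 A0 92.
Leading byte 0xE5 = 11100101 matches 1110xxxx → 3-byte sequence.
Byte 1: 0xE5 = 11100101, payload 0101 (4 bits).
Byte 2: 0xA0 = 10100000 (10xxxxxx ✓), payload 100000.
Byte 3: 0x92 = 10010010 (10xxxxxx ✓), payload 010010.
Concatenate: 0101100000010010 = 0x5812 (16 bits → U+5812).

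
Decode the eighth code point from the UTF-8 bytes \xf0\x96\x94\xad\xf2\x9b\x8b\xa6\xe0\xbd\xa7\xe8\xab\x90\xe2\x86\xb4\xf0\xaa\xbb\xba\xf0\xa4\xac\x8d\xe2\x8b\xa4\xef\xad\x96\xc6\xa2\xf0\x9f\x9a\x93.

Offset 0: leading byte 0xF0 = 11110000 → 4-byte char #1 = F0 96 94 AD.
Offset 4: leading byte 0xF2 = 11110010 → 4-byte char #2 = F2 9B 8B A6.
Offset 8: leading byte 0xE0 = 11100000 → 3-byte char #3 = E0 BD A7.
Offset 11: leading byte 0xE8 = 11101000 → 3-byte char #4 = E8 AB 90.
Offset 14: leading byte 0xE2 = 11100010 → 3-byte char #5 = E2 86 B4.
Offset 17: leading byte 0xF0 = 11110000 → 4-byte char #6 = F0 AA BB BA.
Offset 21: leading byte 0xF0 = 11110000 → 4-byte char #7 = F0 A4 AC 8D.
Offset 25: leading byte 0xE2 = 11100010 → 3-byte char #8 = E2 8B A4.
Leading byte 0xE2 = 11100010 matches 1110xxxx → 3-byte sequence.
Byte 1: 0xE2 = 11100010, payload 0010 (4 bits).
Byte 2: 0x8B = 10001011 (10xxxxxx ✓), payload 001011.
Byte 3: 0xA4 = 10100100 (10xxxxxx ✓), payload 100100.
Concatenate: 0010001011100100 = 0x22E4 (16 bits → U+22E4).

U+22E4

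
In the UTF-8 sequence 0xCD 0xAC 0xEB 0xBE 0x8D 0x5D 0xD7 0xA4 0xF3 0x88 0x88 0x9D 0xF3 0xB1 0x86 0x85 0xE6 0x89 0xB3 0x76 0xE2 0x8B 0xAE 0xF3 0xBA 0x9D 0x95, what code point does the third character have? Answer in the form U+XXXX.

Offset 0: leading byte 0xCD = 11001101 → 2-byte char #1 = CD AC.
Offset 2: leading byte 0xEB = 11101011 → 3-byte char #2 = EB BE 8D.
Offset 5: leading byte 0x5D = 01011101 → 1-byte char #3 = 5D.
Leading byte 0x5D = 01011101 matches 0xxxxxxx → 1-byte sequence.
Byte 1: 0x5D = 01011101, payload 1011101 (7 bits).
Concatenate: 1011101 = 0x5D (7 bits → U+005D).

U+005D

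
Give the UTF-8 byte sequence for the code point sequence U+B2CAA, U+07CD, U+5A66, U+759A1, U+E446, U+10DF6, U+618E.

F2 B2 B2 AA DF 8D E5 A9 A6 F1 B5 A6 A1 EE 91 86 F0 90 B7 B6 E6 86 8E

U+B2CAA: 4-byte form → F2 B2 B2 AA.
U+07CD: 2-byte form → DF 8D.
U+5A66: 3-byte form → E5 A9 A6.
U+759A1: 4-byte form → F1 B5 A6 A1.
U+E446: 3-byte form → EE 91 86.
U+10DF6: 4-byte form → F0 90 B7 B6.
U+618E: 3-byte form → E6 86 8E.
Concatenated (23 bytes): F2 B2 B2 AA DF 8D E5 A9 A6 F1 B5 A6 A1 EE 91 86 F0 90 B7 B6 E6 86 8E.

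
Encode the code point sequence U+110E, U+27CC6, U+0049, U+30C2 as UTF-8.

E1 84 8E F0 A7 B3 86 49 E3 83 82

U+110E: 3-byte form → E1 84 8E.
U+27CC6: 4-byte form → F0 A7 B3 86.
U+0049: 1-byte form → 49.
U+30C2: 3-byte form → E3 83 82.
Concatenated (11 bytes): E1 84 8E F0 A7 B3 86 49 E3 83 82.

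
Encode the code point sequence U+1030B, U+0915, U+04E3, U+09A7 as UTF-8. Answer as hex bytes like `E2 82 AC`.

U+1030B: 4-byte form → F0 90 8C 8B.
U+0915: 3-byte form → E0 A4 95.
U+04E3: 2-byte form → D3 A3.
U+09A7: 3-byte form → E0 A6 A7.
Concatenated (12 bytes): F0 90 8C 8B E0 A4 95 D3 A3 E0 A6 A7.

F0 90 8C 8B E0 A4 95 D3 A3 E0 A6 A7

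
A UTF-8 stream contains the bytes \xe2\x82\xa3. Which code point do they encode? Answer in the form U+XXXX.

Leading byte 0xE2 = 11100010 matches 1110xxxx → 3-byte sequence.
Byte 1: 0xE2 = 11100010, payload 0010 (4 bits).
Byte 2: 0x82 = 10000010 (10xxxxxx ✓), payload 000010.
Byte 3: 0xA3 = 10100011 (10xxxxxx ✓), payload 100011.
Concatenate: 0010000010100011 = 0x20A3 (16 bits → U+20A3).

U+20A3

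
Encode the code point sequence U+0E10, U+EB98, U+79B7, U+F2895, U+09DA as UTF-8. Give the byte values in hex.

U+0E10: 3-byte form → E0 B8 90.
U+EB98: 3-byte form → EE AE 98.
U+79B7: 3-byte form → E7 A6 B7.
U+F2895: 4-byte form → F3 B2 A2 95.
U+09DA: 3-byte form → E0 A7 9A.
Concatenated (16 bytes): E0 B8 90 EE AE 98 E7 A6 B7 F3 B2 A2 95 E0 A7 9A.

E0 B8 90 EE AE 98 E7 A6 B7 F3 B2 A2 95 E0 A7 9A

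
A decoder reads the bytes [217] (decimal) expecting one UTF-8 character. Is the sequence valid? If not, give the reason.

Leading byte 0xD9 = 11011001 → 2-byte form, but only 1 byte is present.

invalid (sequence truncated)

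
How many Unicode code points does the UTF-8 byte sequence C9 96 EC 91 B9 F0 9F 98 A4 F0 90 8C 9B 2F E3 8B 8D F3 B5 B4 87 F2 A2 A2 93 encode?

Byte at offset 0: 0xC9 = 11001001 → 2-byte char (#1). Advance 2.
Byte at offset 2: 0xEC = 11101100 → 3-byte char (#2). Advance 3.
Byte at offset 5: 0xF0 = 11110000 → 4-byte char (#3). Advance 4.
Byte at offset 9: 0xF0 = 11110000 → 4-byte char (#4). Advance 4.
Byte at offset 13: 0x2F = 00101111 → 1-byte char (#5). Advance 1.
Byte at offset 14: 0xE3 = 11100011 → 3-byte char (#6). Advance 3.
Byte at offset 17: 0xF3 = 11110011 → 4-byte char (#7). Advance 4.
Byte at offset 21: 0xF2 = 11110010 → 4-byte char (#8). Advance 4.
Reached end at offset 25 after 8 code points.

8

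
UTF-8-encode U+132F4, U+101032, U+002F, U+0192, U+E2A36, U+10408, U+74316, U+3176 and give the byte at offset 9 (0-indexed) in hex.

0xC6

U+132F4 → 4-byte form F0 93 8B B4 at offsets 0–3.
U+101032 → 4-byte form F4 81 80 B2 at offsets 4–7.
U+002F → 1-byte form 2F at offsets 8–8.
U+0192 → 2-byte form C6 92 at offsets 9–10.
Offset 9 falls in char 4's range; it's byte 1 of C6 92 = 0xC6.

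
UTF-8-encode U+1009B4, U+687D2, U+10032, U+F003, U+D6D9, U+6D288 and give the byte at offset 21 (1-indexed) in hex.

1-indexed offset 21 is 0-indexed offset 20.
U+1009B4 → 4-byte form F4 80 A6 B4 at offsets 0–3.
U+687D2 → 4-byte form F1 A8 9F 92 at offsets 4–7.
U+10032 → 4-byte form F0 90 80 B2 at offsets 8–11.
U+F003 → 3-byte form EF 80 83 at offsets 12–14.
U+D6D9 → 3-byte form ED 9B 99 at offsets 15–17.
U+6D288 → 4-byte form F1 AD 8A 88 at offsets 18–21.
Offset 20 falls in char 6's range; it's byte 3 of F1 AD 8A 88 = 0x8A.

0x8A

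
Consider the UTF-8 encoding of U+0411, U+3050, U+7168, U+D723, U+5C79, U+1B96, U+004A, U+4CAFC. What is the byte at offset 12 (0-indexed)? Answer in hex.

U+0411 → 2-byte form D0 91 at offsets 0–1.
U+3050 → 3-byte form E3 81 90 at offsets 2–4.
U+7168 → 3-byte form E7 85 A8 at offsets 5–7.
U+D723 → 3-byte form ED 9C A3 at offsets 8–10.
U+5C79 → 3-byte form E5 B1 B9 at offsets 11–13.
Offset 12 falls in char 5's range; it's byte 2 of E5 B1 B9 = 0xB1.

0xB1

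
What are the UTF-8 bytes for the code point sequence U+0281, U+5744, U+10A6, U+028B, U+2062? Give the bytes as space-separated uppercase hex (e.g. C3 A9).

U+0281: 2-byte form → CA 81.
U+5744: 3-byte form → E5 9D 84.
U+10A6: 3-byte form → E1 82 A6.
U+028B: 2-byte form → CA 8B.
U+2062: 3-byte form → E2 81 A2.
Concatenated (13 bytes): CA 81 E5 9D 84 E1 82 A6 CA 8B E2 81 A2.

CA 81 E5 9D 84 E1 82 A6 CA 8B E2 81 A2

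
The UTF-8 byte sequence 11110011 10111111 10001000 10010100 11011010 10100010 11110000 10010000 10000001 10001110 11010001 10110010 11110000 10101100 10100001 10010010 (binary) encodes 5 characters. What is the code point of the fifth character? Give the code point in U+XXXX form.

U+2C852

Offset 0: leading byte 0xF3 = 11110011 → 4-byte char #1 = F3 BF 88 94.
Offset 4: leading byte 0xDA = 11011010 → 2-byte char #2 = DA A2.
Offset 6: leading byte 0xF0 = 11110000 → 4-byte char #3 = F0 90 81 8E.
Offset 10: leading byte 0xD1 = 11010001 → 2-byte char #4 = D1 B2.
Offset 12: leading byte 0xF0 = 11110000 → 4-byte char #5 = F0 AC A1 92.
Leading byte 0xF0 = 11110000 matches 11110xxx → 4-byte sequence.
Byte 1: 0xF0 = 11110000, payload 000 (3 bits).
Byte 2: 0xAC = 10101100 (10xxxxxx ✓), payload 101100.
Byte 3: 0xA1 = 10100001 (10xxxxxx ✓), payload 100001.
Byte 4: 0x92 = 10010010 (10xxxxxx ✓), payload 010010.
Concatenate: 000101100100001010010 = 0x2C852 (21 bits → U+2C852).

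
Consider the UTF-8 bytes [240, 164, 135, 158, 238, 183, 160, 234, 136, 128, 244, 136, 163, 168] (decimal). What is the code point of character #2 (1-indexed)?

U+EDE0

Offset 0: leading byte 0xF0 = 11110000 → 4-byte char #1 = F0 A4 87 9E.
Offset 4: leading byte 0xEE = 11101110 → 3-byte char #2 = EE B7 A0.
Leading byte 0xEE = 11101110 matches 1110xxxx → 3-byte sequence.
Byte 1: 0xEE = 11101110, payload 1110 (4 bits).
Byte 2: 0xB7 = 10110111 (10xxxxxx ✓), payload 110111.
Byte 3: 0xA0 = 10100000 (10xxxxxx ✓), payload 100000.
Concatenate: 1110110111100000 = 0xEDE0 (16 bits → U+EDE0).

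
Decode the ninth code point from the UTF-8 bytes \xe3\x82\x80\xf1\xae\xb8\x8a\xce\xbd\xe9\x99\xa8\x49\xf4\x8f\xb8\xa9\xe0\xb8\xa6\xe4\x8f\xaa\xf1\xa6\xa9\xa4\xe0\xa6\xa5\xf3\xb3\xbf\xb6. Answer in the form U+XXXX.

U+66A64

Offset 0: leading byte 0xE3 = 11100011 → 3-byte char #1 = E3 82 80.
Offset 3: leading byte 0xF1 = 11110001 → 4-byte char #2 = F1 AE B8 8A.
Offset 7: leading byte 0xCE = 11001110 → 2-byte char #3 = CE BD.
Offset 9: leading byte 0xE9 = 11101001 → 3-byte char #4 = E9 99 A8.
Offset 12: leading byte 0x49 = 01001001 → 1-byte char #5 = 49.
Offset 13: leading byte 0xF4 = 11110100 → 4-byte char #6 = F4 8F B8 A9.
Offset 17: leading byte 0xE0 = 11100000 → 3-byte char #7 = E0 B8 A6.
Offset 20: leading byte 0xE4 = 11100100 → 3-byte char #8 = E4 8F AA.
Offset 23: leading byte 0xF1 = 11110001 → 4-byte char #9 = F1 A6 A9 A4.
Leading byte 0xF1 = 11110001 matches 11110xxx → 4-byte sequence.
Byte 1: 0xF1 = 11110001, payload 001 (3 bits).
Byte 2: 0xA6 = 10100110 (10xxxxxx ✓), payload 100110.
Byte 3: 0xA9 = 10101001 (10xxxxxx ✓), payload 101001.
Byte 4: 0xA4 = 10100100 (10xxxxxx ✓), payload 100100.
Concatenate: 001100110101001100100 = 0x66A64 (21 bits → U+66A64).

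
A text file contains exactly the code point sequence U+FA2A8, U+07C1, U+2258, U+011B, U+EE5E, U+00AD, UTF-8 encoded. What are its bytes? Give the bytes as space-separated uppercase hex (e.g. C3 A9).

F3 BA 8A A8 DF 81 E2 89 98 C4 9B EE B9 9E C2 AD

U+FA2A8: 4-byte form → F3 BA 8A A8.
U+07C1: 2-byte form → DF 81.
U+2258: 3-byte form → E2 89 98.
U+011B: 2-byte form → C4 9B.
U+EE5E: 3-byte form → EE B9 9E.
U+00AD: 2-byte form → C2 AD.
Concatenated (16 bytes): F3 BA 8A A8 DF 81 E2 89 98 C4 9B EE B9 9E C2 AD.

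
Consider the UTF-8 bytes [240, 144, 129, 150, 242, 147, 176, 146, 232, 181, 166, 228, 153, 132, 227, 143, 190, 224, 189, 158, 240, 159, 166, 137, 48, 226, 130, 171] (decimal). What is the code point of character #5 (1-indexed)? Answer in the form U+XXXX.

U+33FE

Offset 0: leading byte 0xF0 = 11110000 → 4-byte char #1 = F0 90 81 96.
Offset 4: leading byte 0xF2 = 11110010 → 4-byte char #2 = F2 93 B0 92.
Offset 8: leading byte 0xE8 = 11101000 → 3-byte char #3 = E8 B5 A6.
Offset 11: leading byte 0xE4 = 11100100 → 3-byte char #4 = E4 99 84.
Offset 14: leading byte 0xE3 = 11100011 → 3-byte char #5 = E3 8F BE.
Leading byte 0xE3 = 11100011 matches 1110xxxx → 3-byte sequence.
Byte 1: 0xE3 = 11100011, payload 0011 (4 bits).
Byte 2: 0x8F = 10001111 (10xxxxxx ✓), payload 001111.
Byte 3: 0xBE = 10111110 (10xxxxxx ✓), payload 111110.
Concatenate: 0011001111111110 = 0x33FE (16 bits → U+33FE).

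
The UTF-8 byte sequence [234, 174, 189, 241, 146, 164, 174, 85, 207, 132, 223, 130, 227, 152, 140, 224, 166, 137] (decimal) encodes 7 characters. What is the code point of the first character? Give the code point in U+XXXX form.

U+ABBD

Offset 0: leading byte 0xEA = 11101010 → 3-byte char #1 = EA AE BD.
Leading byte 0xEA = 11101010 matches 1110xxxx → 3-byte sequence.
Byte 1: 0xEA = 11101010, payload 1010 (4 bits).
Byte 2: 0xAE = 10101110 (10xxxxxx ✓), payload 101110.
Byte 3: 0xBD = 10111101 (10xxxxxx ✓), payload 111101.
Concatenate: 1010101110111101 = 0xABBD (16 bits → U+ABBD).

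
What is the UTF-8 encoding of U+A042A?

U+A042A = 0xA042A = 656426 decimal. In range U+10000–U+10FFFF → 4-byte form: 11110xxx 10xxxxxx 10xxxxxx 10xxxxxx.
Binary (21 bits): 010100000010000101010.
Split 3+6+6+6: 010 | 100000 | 010000 | 101010.
Byte 1: 11110010 = 0xF2.
Byte 2: 10100000 = 0xA0.
Byte 3: 10010000 = 0x90.
Byte 4: 10101010 = 0xAA.

F2 A0 90 AA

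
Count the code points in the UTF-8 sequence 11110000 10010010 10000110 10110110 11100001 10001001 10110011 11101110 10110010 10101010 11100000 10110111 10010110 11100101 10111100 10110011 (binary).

5

Byte at offset 0: 0xF0 = 11110000 → 4-byte char (#1). Advance 4.
Byte at offset 4: 0xE1 = 11100001 → 3-byte char (#2). Advance 3.
Byte at offset 7: 0xEE = 11101110 → 3-byte char (#3). Advance 3.
Byte at offset 10: 0xE0 = 11100000 → 3-byte char (#4). Advance 3.
Byte at offset 13: 0xE5 = 11100101 → 3-byte char (#5). Advance 3.
Reached end at offset 16 after 5 code points.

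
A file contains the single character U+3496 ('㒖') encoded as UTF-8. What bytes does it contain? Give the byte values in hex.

U+3496 = 0x3496 = 13462 decimal. In range U+0800–U+FFFF → 3-byte form: 1110xxxx 10xxxxxx 10xxxxxx.
Binary (16 bits): 0011010010010110.
Split 4+6+6: 0011 | 010010 | 010110.
Byte 1: 11100011 = 0xE3.
Byte 2: 10010010 = 0x92.
Byte 3: 10010110 = 0x96.

E3 92 96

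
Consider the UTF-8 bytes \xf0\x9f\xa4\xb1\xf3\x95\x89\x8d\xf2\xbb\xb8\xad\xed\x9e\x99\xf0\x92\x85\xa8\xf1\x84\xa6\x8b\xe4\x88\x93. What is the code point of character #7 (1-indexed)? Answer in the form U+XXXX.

U+4213

Offset 0: leading byte 0xF0 = 11110000 → 4-byte char #1 = F0 9F A4 B1.
Offset 4: leading byte 0xF3 = 11110011 → 4-byte char #2 = F3 95 89 8D.
Offset 8: leading byte 0xF2 = 11110010 → 4-byte char #3 = F2 BB B8 AD.
Offset 12: leading byte 0xED = 11101101 → 3-byte char #4 = ED 9E 99.
Offset 15: leading byte 0xF0 = 11110000 → 4-byte char #5 = F0 92 85 A8.
Offset 19: leading byte 0xF1 = 11110001 → 4-byte char #6 = F1 84 A6 8B.
Offset 23: leading byte 0xE4 = 11100100 → 3-byte char #7 = E4 88 93.
Leading byte 0xE4 = 11100100 matches 1110xxxx → 3-byte sequence.
Byte 1: 0xE4 = 11100100, payload 0100 (4 bits).
Byte 2: 0x88 = 10001000 (10xxxxxx ✓), payload 001000.
Byte 3: 0x93 = 10010011 (10xxxxxx ✓), payload 010011.
Concatenate: 0100001000010011 = 0x4213 (16 bits → U+4213).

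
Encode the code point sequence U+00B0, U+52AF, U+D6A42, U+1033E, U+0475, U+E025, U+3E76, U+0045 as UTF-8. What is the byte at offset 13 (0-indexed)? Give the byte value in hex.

U+00B0 → 2-byte form C2 B0 at offsets 0–1.
U+52AF → 3-byte form E5 8A AF at offsets 2–4.
U+D6A42 → 4-byte form F3 96 A9 82 at offsets 5–8.
U+1033E → 4-byte form F0 90 8C BE at offsets 9–12.
U+0475 → 2-byte form D1 B5 at offsets 13–14.
Offset 13 falls in char 5's range; it's byte 1 of D1 B5 = 0xD1.

0xD1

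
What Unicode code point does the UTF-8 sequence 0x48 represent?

U+0048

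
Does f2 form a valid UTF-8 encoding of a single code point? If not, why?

invalid (sequence truncated)

Leading byte 0xF2 = 11110010 → 4-byte form, but only 1 byte is present.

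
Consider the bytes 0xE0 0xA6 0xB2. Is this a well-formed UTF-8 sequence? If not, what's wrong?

Leading byte 0xE0 = 11100000 → 3-byte form.
Continuation bytes 0xA6=10100110, 0xB2=10110010 all match 10xxxxxx.
Decoded value 0x9B2 is ≥ 0x800 (shortest form) and not a surrogate.

valid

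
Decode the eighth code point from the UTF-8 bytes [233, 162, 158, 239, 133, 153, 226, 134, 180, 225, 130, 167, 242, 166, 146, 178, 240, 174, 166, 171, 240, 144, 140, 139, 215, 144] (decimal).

Offset 0: leading byte 0xE9 = 11101001 → 3-byte char #1 = E9 A2 9E.
Offset 3: leading byte 0xEF = 11101111 → 3-byte char #2 = EF 85 99.
Offset 6: leading byte 0xE2 = 11100010 → 3-byte char #3 = E2 86 B4.
Offset 9: leading byte 0xE1 = 11100001 → 3-byte char #4 = E1 82 A7.
Offset 12: leading byte 0xF2 = 11110010 → 4-byte char #5 = F2 A6 92 B2.
Offset 16: leading byte 0xF0 = 11110000 → 4-byte char #6 = F0 AE A6 AB.
Offset 20: leading byte 0xF0 = 11110000 → 4-byte char #7 = F0 90 8C 8B.
Offset 24: leading byte 0xD7 = 11010111 → 2-byte char #8 = D7 90.
Leading byte 0xD7 = 11010111 matches 110xxxxx → 2-byte sequence.
Byte 1: 0xD7 = 11010111, payload 10111 (5 bits).
Byte 2: 0x90 = 10010000 (10xxxxxx ✓), payload 010000.
Concatenate: 10111010000 = 0x5D0 (11 bits → U+05D0).

U+05D0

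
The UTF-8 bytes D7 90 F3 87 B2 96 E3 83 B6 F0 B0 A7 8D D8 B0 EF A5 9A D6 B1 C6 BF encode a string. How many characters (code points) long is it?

Byte at offset 0: 0xD7 = 11010111 → 2-byte char (#1). Advance 2.
Byte at offset 2: 0xF3 = 11110011 → 4-byte char (#2). Advance 4.
Byte at offset 6: 0xE3 = 11100011 → 3-byte char (#3). Advance 3.
Byte at offset 9: 0xF0 = 11110000 → 4-byte char (#4). Advance 4.
Byte at offset 13: 0xD8 = 11011000 → 2-byte char (#5). Advance 2.
Byte at offset 15: 0xEF = 11101111 → 3-byte char (#6). Advance 3.
Byte at offset 18: 0xD6 = 11010110 → 2-byte char (#7). Advance 2.
Byte at offset 20: 0xC6 = 11000110 → 2-byte char (#8). Advance 2.
Reached end at offset 22 after 8 code points.

8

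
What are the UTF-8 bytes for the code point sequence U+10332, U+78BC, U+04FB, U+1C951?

F0 90 8C B2 E7 A2 BC D3 BB F0 9C A5 91

U+10332: 4-byte form → F0 90 8C B2.
U+78BC: 3-byte form → E7 A2 BC.
U+04FB: 2-byte form → D3 BB.
U+1C951: 4-byte form → F0 9C A5 91.
Concatenated (13 bytes): F0 90 8C B2 E7 A2 BC D3 BB F0 9C A5 91.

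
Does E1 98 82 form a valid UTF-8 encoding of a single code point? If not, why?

Leading byte 0xE1 = 11100001 → 3-byte form.
Continuation bytes 0x98=10011000, 0x82=10000010 all match 10xxxxxx.
Decoded value 0x1602 is ≥ 0x800 (shortest form) and not a surrogate.

valid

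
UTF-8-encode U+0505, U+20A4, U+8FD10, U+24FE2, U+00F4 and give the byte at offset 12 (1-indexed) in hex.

1-indexed offset 12 is 0-indexed offset 11.
U+0505 → 2-byte form D4 85 at offsets 0–1.
U+20A4 → 3-byte form E2 82 A4 at offsets 2–4.
U+8FD10 → 4-byte form F2 8F B4 90 at offsets 5–8.
U+24FE2 → 4-byte form F0 A4 BF A2 at offsets 9–12.
Offset 11 falls in char 4's range; it's byte 3 of F0 A4 BF A2 = 0xBF.

0xBF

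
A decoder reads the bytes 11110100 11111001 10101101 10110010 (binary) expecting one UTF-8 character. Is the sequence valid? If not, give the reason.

invalid (non-continuation byte where continuation expected)

Leading byte 0xF4 = 11110100 → 4-byte form.
Byte 2 is 0xF9 = 11111001, which is not 10xxxxxx — expected a continuation byte.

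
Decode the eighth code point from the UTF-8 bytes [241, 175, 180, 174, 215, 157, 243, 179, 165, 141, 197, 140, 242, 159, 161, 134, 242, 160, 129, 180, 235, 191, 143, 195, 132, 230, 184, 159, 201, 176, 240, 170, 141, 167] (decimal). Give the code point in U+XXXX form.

Offset 0: leading byte 0xF1 = 11110001 → 4-byte char #1 = F1 AF B4 AE.
Offset 4: leading byte 0xD7 = 11010111 → 2-byte char #2 = D7 9D.
Offset 6: leading byte 0xF3 = 11110011 → 4-byte char #3 = F3 B3 A5 8D.
Offset 10: leading byte 0xC5 = 11000101 → 2-byte char #4 = C5 8C.
Offset 12: leading byte 0xF2 = 11110010 → 4-byte char #5 = F2 9F A1 86.
Offset 16: leading byte 0xF2 = 11110010 → 4-byte char #6 = F2 A0 81 B4.
Offset 20: leading byte 0xEB = 11101011 → 3-byte char #7 = EB BF 8F.
Offset 23: leading byte 0xC3 = 11000011 → 2-byte char #8 = C3 84.
Leading byte 0xC3 = 11000011 matches 110xxxxx → 2-byte sequence.
Byte 1: 0xC3 = 11000011, payload 00011 (5 bits).
Byte 2: 0x84 = 10000100 (10xxxxxx ✓), payload 000100.
Concatenate: 00011000100 = 0xC4 (11 bits → U+00C4).

U+00C4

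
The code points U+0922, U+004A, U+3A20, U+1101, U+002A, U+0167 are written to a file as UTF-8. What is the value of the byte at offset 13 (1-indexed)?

1-indexed offset 13 is 0-indexed offset 12.
U+0922 → 3-byte form E0 A4 A2 at offsets 0–2.
U+004A → 1-byte form 4A at offsets 3–3.
U+3A20 → 3-byte form E3 A8 A0 at offsets 4–6.
U+1101 → 3-byte form E1 84 81 at offsets 7–9.
U+002A → 1-byte form 2A at offsets 10–10.
U+0167 → 2-byte form C5 A7 at offsets 11–12.
Offset 12 falls in char 6's range; it's byte 2 of C5 A7 = 0xA7.

0xA7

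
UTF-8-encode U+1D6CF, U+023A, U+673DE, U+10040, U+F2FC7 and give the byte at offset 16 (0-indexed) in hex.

U+1D6CF → 4-byte form F0 9D 9B 8F at offsets 0–3.
U+023A → 2-byte form C8 BA at offsets 4–5.
U+673DE → 4-byte form F1 A7 8F 9E at offsets 6–9.
U+10040 → 4-byte form F0 90 81 80 at offsets 10–13.
U+F2FC7 → 4-byte form F3 B2 BF 87 at offsets 14–17.
Offset 16 falls in char 5's range; it's byte 3 of F3 B2 BF 87 = 0xBF.

0xBF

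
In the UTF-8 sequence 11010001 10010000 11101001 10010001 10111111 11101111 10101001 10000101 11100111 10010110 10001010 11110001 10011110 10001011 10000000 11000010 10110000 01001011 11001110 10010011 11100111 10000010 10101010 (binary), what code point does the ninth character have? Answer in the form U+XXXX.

U+70AA

Offset 0: leading byte 0xD1 = 11010001 → 2-byte char #1 = D1 90.
Offset 2: leading byte 0xE9 = 11101001 → 3-byte char #2 = E9 91 BF.
Offset 5: leading byte 0xEF = 11101111 → 3-byte char #3 = EF A9 85.
Offset 8: leading byte 0xE7 = 11100111 → 3-byte char #4 = E7 96 8A.
Offset 11: leading byte 0xF1 = 11110001 → 4-byte char #5 = F1 9E 8B 80.
Offset 15: leading byte 0xC2 = 11000010 → 2-byte char #6 = C2 B0.
Offset 17: leading byte 0x4B = 01001011 → 1-byte char #7 = 4B.
Offset 18: leading byte 0xCE = 11001110 → 2-byte char #8 = CE 93.
Offset 20: leading byte 0xE7 = 11100111 → 3-byte char #9 = E7 82 AA.
Leading byte 0xE7 = 11100111 matches 1110xxxx → 3-byte sequence.
Byte 1: 0xE7 = 11100111, payload 0111 (4 bits).
Byte 2: 0x82 = 10000010 (10xxxxxx ✓), payload 000010.
Byte 3: 0xAA = 10101010 (10xxxxxx ✓), payload 101010.
Concatenate: 0111000010101010 = 0x70AA (16 bits → U+70AA).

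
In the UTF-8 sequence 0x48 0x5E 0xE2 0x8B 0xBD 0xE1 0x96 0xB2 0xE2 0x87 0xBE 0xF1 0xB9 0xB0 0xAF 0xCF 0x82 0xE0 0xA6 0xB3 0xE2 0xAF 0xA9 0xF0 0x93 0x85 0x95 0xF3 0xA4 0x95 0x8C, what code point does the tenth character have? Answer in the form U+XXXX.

U+13155

Offset 0: leading byte 0x48 = 01001000 → 1-byte char #1 = 48.
Offset 1: leading byte 0x5E = 01011110 → 1-byte char #2 = 5E.
Offset 2: leading byte 0xE2 = 11100010 → 3-byte char #3 = E2 8B BD.
Offset 5: leading byte 0xE1 = 11100001 → 3-byte char #4 = E1 96 B2.
Offset 8: leading byte 0xE2 = 11100010 → 3-byte char #5 = E2 87 BE.
Offset 11: leading byte 0xF1 = 11110001 → 4-byte char #6 = F1 B9 B0 AF.
Offset 15: leading byte 0xCF = 11001111 → 2-byte char #7 = CF 82.
Offset 17: leading byte 0xE0 = 11100000 → 3-byte char #8 = E0 A6 B3.
Offset 20: leading byte 0xE2 = 11100010 → 3-byte char #9 = E2 AF A9.
Offset 23: leading byte 0xF0 = 11110000 → 4-byte char #10 = F0 93 85 95.
Leading byte 0xF0 = 11110000 matches 11110xxx → 4-byte sequence.
Byte 1: 0xF0 = 11110000, payload 000 (3 bits).
Byte 2: 0x93 = 10010011 (10xxxxxx ✓), payload 010011.
Byte 3: 0x85 = 10000101 (10xxxxxx ✓), payload 000101.
Byte 4: 0x95 = 10010101 (10xxxxxx ✓), payload 010101.
Concatenate: 000010011000101010101 = 0x13155 (21 bits → U+13155).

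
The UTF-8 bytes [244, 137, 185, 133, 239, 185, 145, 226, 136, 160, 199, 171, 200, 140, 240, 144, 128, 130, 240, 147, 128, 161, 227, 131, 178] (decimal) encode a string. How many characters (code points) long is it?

8

Byte at offset 0: 0xF4 = 11110100 → 4-byte char (#1). Advance 4.
Byte at offset 4: 0xEF = 11101111 → 3-byte char (#2). Advance 3.
Byte at offset 7: 0xE2 = 11100010 → 3-byte char (#3). Advance 3.
Byte at offset 10: 0xC7 = 11000111 → 2-byte char (#4). Advance 2.
Byte at offset 12: 0xC8 = 11001000 → 2-byte char (#5). Advance 2.
Byte at offset 14: 0xF0 = 11110000 → 4-byte char (#6). Advance 4.
Byte at offset 18: 0xF0 = 11110000 → 4-byte char (#7). Advance 4.
Byte at offset 22: 0xE3 = 11100011 → 3-byte char (#8). Advance 3.
Reached end at offset 25 after 8 code points.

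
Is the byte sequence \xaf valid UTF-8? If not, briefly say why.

invalid (continuation byte with no leading byte)

Byte 0xAF = 10101111 has the form 10xxxxxx — a continuation byte — but there is no preceding leading byte.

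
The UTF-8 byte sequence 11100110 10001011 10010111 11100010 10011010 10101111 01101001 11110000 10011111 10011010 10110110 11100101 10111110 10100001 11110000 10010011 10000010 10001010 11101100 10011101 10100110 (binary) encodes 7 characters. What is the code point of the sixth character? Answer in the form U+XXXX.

Offset 0: leading byte 0xE6 = 11100110 → 3-byte char #1 = E6 8B 97.
Offset 3: leading byte 0xE2 = 11100010 → 3-byte char #2 = E2 9A AF.
Offset 6: leading byte 0x69 = 01101001 → 1-byte char #3 = 69.
Offset 7: leading byte 0xF0 = 11110000 → 4-byte char #4 = F0 9F 9A B6.
Offset 11: leading byte 0xE5 = 11100101 → 3-byte char #5 = E5 BE A1.
Offset 14: leading byte 0xF0 = 11110000 → 4-byte char #6 = F0 93 82 8A.
Leading byte 0xF0 = 11110000 matches 11110xxx → 4-byte sequence.
Byte 1: 0xF0 = 11110000, payload 000 (3 bits).
Byte 2: 0x93 = 10010011 (10xxxxxx ✓), payload 010011.
Byte 3: 0x82 = 10000010 (10xxxxxx ✓), payload 000010.
Byte 4: 0x8A = 10001010 (10xxxxxx ✓), payload 001010.
Concatenate: 000010011000010001010 = 0x1308A (21 bits → U+1308A).

U+1308A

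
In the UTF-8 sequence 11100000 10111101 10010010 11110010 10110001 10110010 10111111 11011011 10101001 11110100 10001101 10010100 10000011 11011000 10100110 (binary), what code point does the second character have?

U+B1CBF

Offset 0: leading byte 0xE0 = 11100000 → 3-byte char #1 = E0 BD 92.
Offset 3: leading byte 0xF2 = 11110010 → 4-byte char #2 = F2 B1 B2 BF.
Leading byte 0xF2 = 11110010 matches 11110xxx → 4-byte sequence.
Byte 1: 0xF2 = 11110010, payload 010 (3 bits).
Byte 2: 0xB1 = 10110001 (10xxxxxx ✓), payload 110001.
Byte 3: 0xB2 = 10110010 (10xxxxxx ✓), payload 110010.
Byte 4: 0xBF = 10111111 (10xxxxxx ✓), payload 111111.
Concatenate: 010110001110010111111 = 0xB1CBF (21 bits → U+B1CBF).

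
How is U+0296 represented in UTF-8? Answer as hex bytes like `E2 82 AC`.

U+0296 = 0x296 = 662 decimal. In range U+0080–U+07FF → 2-byte form: 110xxxxx 10xxxxxx.
Binary (11 bits): 01010010110.
Split 5+6: 01010 | 010110.
Byte 1: 11001010 = 0xCA.
Byte 2: 10010110 = 0x96.

CA 96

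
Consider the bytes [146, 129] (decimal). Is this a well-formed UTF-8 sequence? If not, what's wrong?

Byte 0x92 = 10010010 has the form 10xxxxxx — a continuation byte — but there is no preceding leading byte.

invalid (continuation byte with no leading byte)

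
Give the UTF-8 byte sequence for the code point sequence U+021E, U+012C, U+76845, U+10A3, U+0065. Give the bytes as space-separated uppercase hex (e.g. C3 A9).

U+021E: 2-byte form → C8 9E.
U+012C: 2-byte form → C4 AC.
U+76845: 4-byte form → F1 B6 A1 85.
U+10A3: 3-byte form → E1 82 A3.
U+0065: 1-byte form → 65.
Concatenated (12 bytes): C8 9E C4 AC F1 B6 A1 85 E1 82 A3 65.

C8 9E C4 AC F1 B6 A1 85 E1 82 A3 65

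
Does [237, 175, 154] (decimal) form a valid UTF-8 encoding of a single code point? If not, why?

invalid (encodes a surrogate (U+D800–U+DFFF))

Structurally a 3-byte sequence; payload = 0xDBDA.
But 0xDBDA is in U+D800–U+DFFF, the surrogate range. Surrogates are not Unicode scalar values and are forbidden in UTF-8.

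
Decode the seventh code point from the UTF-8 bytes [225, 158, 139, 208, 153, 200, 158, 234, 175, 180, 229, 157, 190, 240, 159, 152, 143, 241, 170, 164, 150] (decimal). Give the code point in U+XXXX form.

U+6A916

Offset 0: leading byte 0xE1 = 11100001 → 3-byte char #1 = E1 9E 8B.
Offset 3: leading byte 0xD0 = 11010000 → 2-byte char #2 = D0 99.
Offset 5: leading byte 0xC8 = 11001000 → 2-byte char #3 = C8 9E.
Offset 7: leading byte 0xEA = 11101010 → 3-byte char #4 = EA AF B4.
Offset 10: leading byte 0xE5 = 11100101 → 3-byte char #5 = E5 9D BE.
Offset 13: leading byte 0xF0 = 11110000 → 4-byte char #6 = F0 9F 98 8F.
Offset 17: leading byte 0xF1 = 11110001 → 4-byte char #7 = F1 AA A4 96.
Leading byte 0xF1 = 11110001 matches 11110xxx → 4-byte sequence.
Byte 1: 0xF1 = 11110001, payload 001 (3 bits).
Byte 2: 0xAA = 10101010 (10xxxxxx ✓), payload 101010.
Byte 3: 0xA4 = 10100100 (10xxxxxx ✓), payload 100100.
Byte 4: 0x96 = 10010110 (10xxxxxx ✓), payload 010110.
Concatenate: 001101010100100010110 = 0x6A916 (21 bits → U+6A916).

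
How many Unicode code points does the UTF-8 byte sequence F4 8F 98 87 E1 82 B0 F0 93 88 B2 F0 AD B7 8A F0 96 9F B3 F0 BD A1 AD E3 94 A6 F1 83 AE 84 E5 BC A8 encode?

Byte at offset 0: 0xF4 = 11110100 → 4-byte char (#1). Advance 4.
Byte at offset 4: 0xE1 = 11100001 → 3-byte char (#2). Advance 3.
Byte at offset 7: 0xF0 = 11110000 → 4-byte char (#3). Advance 4.
Byte at offset 11: 0xF0 = 11110000 → 4-byte char (#4). Advance 4.
Byte at offset 15: 0xF0 = 11110000 → 4-byte char (#5). Advance 4.
Byte at offset 19: 0xF0 = 11110000 → 4-byte char (#6). Advance 4.
Byte at offset 23: 0xE3 = 11100011 → 3-byte char (#7). Advance 3.
Byte at offset 26: 0xF1 = 11110001 → 4-byte char (#8). Advance 4.
Byte at offset 30: 0xE5 = 11100101 → 3-byte char (#9). Advance 3.
Reached end at offset 33 after 9 code points.

9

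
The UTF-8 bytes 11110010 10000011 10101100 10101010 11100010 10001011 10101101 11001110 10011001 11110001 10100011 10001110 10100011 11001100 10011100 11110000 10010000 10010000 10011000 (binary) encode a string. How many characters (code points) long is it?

6

Byte at offset 0: 0xF2 = 11110010 → 4-byte char (#1). Advance 4.
Byte at offset 4: 0xE2 = 11100010 → 3-byte char (#2). Advance 3.
Byte at offset 7: 0xCE = 11001110 → 2-byte char (#3). Advance 2.
Byte at offset 9: 0xF1 = 11110001 → 4-byte char (#4). Advance 4.
Byte at offset 13: 0xCC = 11001100 → 2-byte char (#5). Advance 2.
Byte at offset 15: 0xF0 = 11110000 → 4-byte char (#6). Advance 4.
Reached end at offset 19 after 6 code points.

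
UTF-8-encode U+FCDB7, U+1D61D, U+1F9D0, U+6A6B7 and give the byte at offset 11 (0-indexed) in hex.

U+FCDB7 → 4-byte form F3 BC B6 B7 at offsets 0–3.
U+1D61D → 4-byte form F0 9D 98 9D at offsets 4–7.
U+1F9D0 → 4-byte form F0 9F A7 90 at offsets 8–11.
Offset 11 falls in char 3's range; it's byte 4 of F0 9F A7 90 = 0x90.

0x90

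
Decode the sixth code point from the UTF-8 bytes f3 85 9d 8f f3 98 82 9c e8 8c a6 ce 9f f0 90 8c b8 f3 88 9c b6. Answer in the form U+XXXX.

U+C8736

Offset 0: leading byte 0xF3 = 11110011 → 4-byte char #1 = F3 85 9D 8F.
Offset 4: leading byte 0xF3 = 11110011 → 4-byte char #2 = F3 98 82 9C.
Offset 8: leading byte 0xE8 = 11101000 → 3-byte char #3 = E8 8C A6.
Offset 11: leading byte 0xCE = 11001110 → 2-byte char #4 = CE 9F.
Offset 13: leading byte 0xF0 = 11110000 → 4-byte char #5 = F0 90 8C B8.
Offset 17: leading byte 0xF3 = 11110011 → 4-byte char #6 = F3 88 9C B6.
Leading byte 0xF3 = 11110011 matches 11110xxx → 4-byte sequence.
Byte 1: 0xF3 = 11110011, payload 011 (3 bits).
Byte 2: 0x88 = 10001000 (10xxxxxx ✓), payload 001000.
Byte 3: 0x9C = 10011100 (10xxxxxx ✓), payload 011100.
Byte 4: 0xB6 = 10110110 (10xxxxxx ✓), payload 110110.
Concatenate: 011001000011100110110 = 0xC8736 (21 bits → U+C8736).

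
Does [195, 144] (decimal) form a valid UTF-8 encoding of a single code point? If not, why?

valid

Leading byte 0xC3 = 11000011 → 2-byte form.
Continuation bytes 0x90=10010000 all match 10xxxxxx.
Decoded value 0xD0 is ≥ 0x80 (shortest form) and not a surrogate.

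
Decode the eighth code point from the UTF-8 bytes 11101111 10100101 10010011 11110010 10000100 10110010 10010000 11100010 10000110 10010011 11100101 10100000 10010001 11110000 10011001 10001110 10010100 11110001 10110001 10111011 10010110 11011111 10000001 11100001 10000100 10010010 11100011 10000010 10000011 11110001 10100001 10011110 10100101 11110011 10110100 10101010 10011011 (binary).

Offset 0: leading byte 0xEF = 11101111 → 3-byte char #1 = EF A5 93.
Offset 3: leading byte 0xF2 = 11110010 → 4-byte char #2 = F2 84 B2 90.
Offset 7: leading byte 0xE2 = 11100010 → 3-byte char #3 = E2 86 93.
Offset 10: leading byte 0xE5 = 11100101 → 3-byte char #4 = E5 A0 91.
Offset 13: leading byte 0xF0 = 11110000 → 4-byte char #5 = F0 99 8E 94.
Offset 17: leading byte 0xF1 = 11110001 → 4-byte char #6 = F1 B1 BB 96.
Offset 21: leading byte 0xDF = 11011111 → 2-byte char #7 = DF 81.
Offset 23: leading byte 0xE1 = 11100001 → 3-byte char #8 = E1 84 92.
Leading byte 0xE1 = 11100001 matches 1110xxxx → 3-byte sequence.
Byte 1: 0xE1 = 11100001, payload 0001 (4 bits).
Byte 2: 0x84 = 10000100 (10xxxxxx ✓), payload 000100.
Byte 3: 0x92 = 10010010 (10xxxxxx ✓), payload 010010.
Concatenate: 0001000100010010 = 0x1112 (16 bits → U+1112).

U+1112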